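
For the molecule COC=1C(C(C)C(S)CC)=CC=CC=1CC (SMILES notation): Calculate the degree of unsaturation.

4

Degree of unsaturation = (number of rings) + (number of π bonds).
Ring closures in the SMILES: 1.
π bonds: 3 double bonds (each 1 DoU) → 3 DoU from unsaturation.
Total DoU = 1 + 3 = 4.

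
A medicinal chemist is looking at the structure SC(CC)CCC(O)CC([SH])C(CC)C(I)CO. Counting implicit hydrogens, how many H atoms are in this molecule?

Walk through each heavy atom and fill implicit hydrogens from standard valence (C 4, N 3, O 2, S 2, halogen 1):
  atom 1: S, bond orders sum to 1 (valence 2) → 1 H
  atom 2: C, bond orders sum to 3 (valence 4) → 1 H
  atom 3: C, bond orders sum to 2 (valence 4) → 2 H
  atom 4: C, bond orders sum to 1 (valence 4) → 3 H
  atom 5: C, bond orders sum to 2 (valence 4) → 2 H
  atom 6: C, bond orders sum to 2 (valence 4) → 2 H
  atom 7: C, bond orders sum to 3 (valence 4) → 1 H
  atom 8: O, bond orders sum to 1 (valence 2) → 1 H
  atom 9: C, bond orders sum to 2 (valence 4) → 2 H
  atom 10: C, bond orders sum to 3 (valence 4) → 1 H
  atom 11: S with explicit H count 1
  atom 12: C, bond orders sum to 3 (valence 4) → 1 H
  atom 13: C, bond orders sum to 2 (valence 4) → 2 H
  atom 14: C, bond orders sum to 1 (valence 4) → 3 H
  atom 15: C, bond orders sum to 3 (valence 4) → 1 H
  atom 16: I (halogen, monovalent) → 0 H
  atom 17: C, bond orders sum to 2 (valence 4) → 2 H
  atom 18: O, bond orders sum to 1 (valence 2) → 1 H
Total hydrogens: 27.

27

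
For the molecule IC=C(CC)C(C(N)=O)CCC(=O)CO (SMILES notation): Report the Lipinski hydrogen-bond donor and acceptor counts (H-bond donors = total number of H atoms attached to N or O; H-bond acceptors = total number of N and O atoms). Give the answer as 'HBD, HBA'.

Donors: find every N or O and count the H atoms it carries.
  atom 8 (N): bond orders sum to 1 → 2 H
  atom 9 (O): bond orders sum to 2 → 0 H
  atom 13 (O): bond orders sum to 2 → 0 H
  atom 15 (O): bond orders sum to 1 → 1 H
Lipinski HBD = 3.
Acceptors: N atoms = 1, O atoms = 3 → HBA = 4.

3, 4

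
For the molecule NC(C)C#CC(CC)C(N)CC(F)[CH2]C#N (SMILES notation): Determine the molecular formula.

Walk through each heavy atom and fill implicit hydrogens from standard valence (C 4, N 3, O 2, S 2, halogen 1):
  atom 1: N, bond orders sum to 1 (valence 3) → 2 H
  atom 2: C, bond orders sum to 3 (valence 4) → 1 H
  atom 3: C, bond orders sum to 1 (valence 4) → 3 H
  atom 4: C, bond orders sum to 4 (valence 4) → 0 H
  atom 5: C, bond orders sum to 4 (valence 4) → 0 H
  atom 6: C, bond orders sum to 3 (valence 4) → 1 H
  atom 7: C, bond orders sum to 2 (valence 4) → 2 H
  atom 8: C, bond orders sum to 1 (valence 4) → 3 H
  atom 9: C, bond orders sum to 3 (valence 4) → 1 H
  atom 10: N, bond orders sum to 1 (valence 3) → 2 H
  atom 11: C, bond orders sum to 2 (valence 4) → 2 H
  atom 12: C, bond orders sum to 3 (valence 4) → 1 H
  atom 13: F (halogen, monovalent) → 0 H
  atom 14: C with explicit H count 2
  atom 15: C, bond orders sum to 4 (valence 4) → 0 H
  atom 16: N, bond orders sum to 3 (valence 3) → 0 H
Totals → C:12, H:20, F:1, N:3.

C12H20FN3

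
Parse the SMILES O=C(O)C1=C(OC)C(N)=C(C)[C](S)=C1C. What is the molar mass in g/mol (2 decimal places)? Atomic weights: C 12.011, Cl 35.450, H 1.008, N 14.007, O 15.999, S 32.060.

227.28 g/mol

First, the molecular formula is C10H13NO3S (counting implicit H from valence).
  C: 10 × 12.011 = 120.110
  H: 13 × 1.008 = 13.104
  N: 1 × 14.007 = 14.007
  O: 3 × 15.999 = 47.997
  S: 1 × 32.060 = 32.060
Sum: 10×12.011 + 13×1.008 + 1×14.007 + 3×15.999 + 1×32.060 = 227.278 → 227.28 g/mol.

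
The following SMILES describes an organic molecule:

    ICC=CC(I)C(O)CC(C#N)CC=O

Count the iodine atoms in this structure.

2

Scan the SMILES for I atoms (remember two-letter symbols like Cl and Br are single atoms).
Iodine count: 2.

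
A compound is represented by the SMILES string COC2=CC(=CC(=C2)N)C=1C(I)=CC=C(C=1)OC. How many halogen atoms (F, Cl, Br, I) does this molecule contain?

1

Halogen atoms appear at heavy-atom position 12 (1×I).
Other groups present: 2 ether, 1 primary amine.
Halogen count: 1.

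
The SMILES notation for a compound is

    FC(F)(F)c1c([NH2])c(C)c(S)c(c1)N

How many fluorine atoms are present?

Scan the SMILES for F atoms (remember two-letter symbols like Cl and Br are single atoms).
Fluorine count: 3.

3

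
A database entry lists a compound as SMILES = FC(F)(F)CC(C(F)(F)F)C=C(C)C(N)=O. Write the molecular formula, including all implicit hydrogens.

C8H9F6NO

Walk through each heavy atom and fill implicit hydrogens from standard valence (C 4, N 3, O 2, S 2, halogen 1):
  atom 1: F (halogen, monovalent) → 0 H
  atom 2: C, bond orders sum to 4 (valence 4) → 0 H
  atom 3: F (halogen, monovalent) → 0 H
  atom 4: F (halogen, monovalent) → 0 H
  atom 5: C, bond orders sum to 2 (valence 4) → 2 H
  atom 6: C, bond orders sum to 3 (valence 4) → 1 H
  atom 7: C, bond orders sum to 4 (valence 4) → 0 H
  atom 8: F (halogen, monovalent) → 0 H
  atom 9: F (halogen, monovalent) → 0 H
  atom 10: F (halogen, monovalent) → 0 H
  atom 11: C, bond orders sum to 3 (valence 4) → 1 H
  atom 12: C, bond orders sum to 4 (valence 4) → 0 H
  atom 13: C, bond orders sum to 1 (valence 4) → 3 H
  atom 14: C, bond orders sum to 4 (valence 4) → 0 H
  atom 15: N, bond orders sum to 1 (valence 3) → 2 H
  atom 16: O, bond orders sum to 2 (valence 2) → 0 H
Totals → C:8, H:9, F:6, N:1, O:1.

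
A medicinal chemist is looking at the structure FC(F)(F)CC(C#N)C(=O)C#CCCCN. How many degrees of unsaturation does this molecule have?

Degree of unsaturation = (number of rings) + (number of π bonds).
Ring closures in the SMILES: 0.
π bonds: 1 double bond (each 1 DoU), 2 triple bonds (each 2 DoU) → 5 DoU from unsaturation.
Total DoU = 0 + 5 = 5.

5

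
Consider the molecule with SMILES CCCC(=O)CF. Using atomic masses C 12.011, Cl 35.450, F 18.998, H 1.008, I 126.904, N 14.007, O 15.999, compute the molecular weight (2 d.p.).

104.12 g/mol

First, the molecular formula is C5H9FO (counting implicit H from valence).
  C: 5 × 12.011 = 60.055
  F: 1 × 18.998 = 18.998
  H: 9 × 1.008 = 9.072
  O: 1 × 15.999 = 15.999
Sum: 5×12.011 + 1×18.998 + 9×1.008 + 1×15.999 = 104.124 → 104.12 g/mol.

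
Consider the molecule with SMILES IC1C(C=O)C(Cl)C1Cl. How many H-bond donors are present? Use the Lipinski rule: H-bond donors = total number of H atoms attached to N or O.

0

Donors: find every N or O and count the H atoms it carries.
  atom 5 (O): bond orders sum to 2 → 0 H
Lipinski HBD = 0.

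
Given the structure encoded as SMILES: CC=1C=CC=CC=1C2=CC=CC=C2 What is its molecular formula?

C13H12

Walk through each heavy atom and fill implicit hydrogens from standard valence (C 4, N 3, O 2, S 2, halogen 1):
  atom 1: C, bond orders sum to 1 (valence 4) → 3 H
  atom 2: C, bond orders sum to 4 (valence 4) → 0 H
  atom 3: C, bond orders sum to 3 (valence 4) → 1 H
  atom 4: C, bond orders sum to 3 (valence 4) → 1 H
  atom 5: C, bond orders sum to 3 (valence 4) → 1 H
  atom 6: C, bond orders sum to 3 (valence 4) → 1 H
  atom 7: C, bond orders sum to 4 (valence 4) → 0 H
  atom 8: C, bond orders sum to 4 (valence 4) → 0 H
  atom 9: C, bond orders sum to 3 (valence 4) → 1 H
  atom 10: C, bond orders sum to 3 (valence 4) → 1 H
  atom 11: C, bond orders sum to 3 (valence 4) → 1 H
  atom 12: C, bond orders sum to 3 (valence 4) → 1 H
  atom 13: C, bond orders sum to 3 (valence 4) → 1 H
Totals → C:13, H:12.
In Hill order: C13H12.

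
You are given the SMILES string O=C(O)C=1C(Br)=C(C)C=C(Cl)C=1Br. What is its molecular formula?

Walk through each heavy atom and fill implicit hydrogens from standard valence (C 4, N 3, O 2, S 2, halogen 1):
  atom 1: O, bond orders sum to 2 (valence 2) → 0 H
  atom 2: C, bond orders sum to 4 (valence 4) → 0 H
  atom 3: O, bond orders sum to 1 (valence 2) → 1 H
  atom 4: C, bond orders sum to 4 (valence 4) → 0 H
  atom 5: C, bond orders sum to 4 (valence 4) → 0 H
  atom 6: Br (halogen, monovalent) → 0 H
  atom 7: C, bond orders sum to 4 (valence 4) → 0 H
  atom 8: C, bond orders sum to 1 (valence 4) → 3 H
  atom 9: C, bond orders sum to 3 (valence 4) → 1 H
  atom 10: C, bond orders sum to 4 (valence 4) → 0 H
  atom 11: Cl (halogen, monovalent) → 0 H
  atom 12: C, bond orders sum to 4 (valence 4) → 0 H
  atom 13: Br (halogen, monovalent) → 0 H
Totals → C:8, H:5, Br:2, Cl:1, O:2.
In Hill order: C8H5Br2ClO2.

C8H5Br2ClO2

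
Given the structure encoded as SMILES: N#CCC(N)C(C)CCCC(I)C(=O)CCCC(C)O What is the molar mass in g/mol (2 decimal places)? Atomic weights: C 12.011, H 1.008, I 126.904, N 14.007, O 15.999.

First, the molecular formula is C15H27IN2O2 (counting implicit H from valence).
  C: 15 × 12.011 = 180.165
  H: 27 × 1.008 = 27.216
  I: 1 × 126.904 = 126.904
  N: 2 × 14.007 = 28.014
  O: 2 × 15.999 = 31.998
Sum: 15×12.011 + 27×1.008 + 1×126.904 + 2×14.007 + 2×15.999 = 394.297 → 394.30 g/mol.

394.30 g/mol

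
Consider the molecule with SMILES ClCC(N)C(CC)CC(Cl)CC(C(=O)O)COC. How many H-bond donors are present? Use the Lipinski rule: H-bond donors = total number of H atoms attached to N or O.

Donors: find every N or O and count the H atoms it carries.
  atom 4 (N): bond orders sum to 1 → 2 H
  atom 14 (O): bond orders sum to 2 → 0 H
  atom 15 (O): bond orders sum to 1 → 1 H
  atom 17 (O): bond orders sum to 2 → 0 H
Lipinski HBD = 3.

3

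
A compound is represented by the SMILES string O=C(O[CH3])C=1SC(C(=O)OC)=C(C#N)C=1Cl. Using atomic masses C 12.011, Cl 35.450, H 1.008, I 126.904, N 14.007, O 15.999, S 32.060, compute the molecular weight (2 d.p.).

259.66 g/mol

First, the molecular formula is C9H6ClNO4S (counting implicit H from valence).
  C: 9 × 12.011 = 108.099
  Cl: 1 × 35.450 = 35.450
  H: 6 × 1.008 = 6.048
  N: 1 × 14.007 = 14.007
  O: 4 × 15.999 = 63.996
  S: 1 × 32.060 = 32.060
Sum: 9×12.011 + 1×35.450 + 6×1.008 + 1×14.007 + 4×15.999 + 1×32.060 = 259.660 → 259.66 g/mol.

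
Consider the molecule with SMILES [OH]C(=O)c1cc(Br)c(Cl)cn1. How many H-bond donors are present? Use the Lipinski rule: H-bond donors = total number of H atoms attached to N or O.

Donors: find every N or O and count the H atoms it carries.
  atom 1 (O): bond orders sum to 1 → 1 H
  atom 3 (O): bond orders sum to 2 → 0 H
  atom 11 (N): bond orders sum to 3 → 0 H
Lipinski HBD = 1.

1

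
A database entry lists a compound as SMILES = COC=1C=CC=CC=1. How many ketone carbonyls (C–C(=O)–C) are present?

Scan the SMILES for the ketone motif — none present.
Groups that are present: 1 ether.

0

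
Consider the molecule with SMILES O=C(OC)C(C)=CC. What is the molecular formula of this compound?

C6H10O2

Walk through each heavy atom and fill implicit hydrogens from standard valence (C 4, N 3, O 2, S 2, halogen 1):
  atom 1: O, bond orders sum to 2 (valence 2) → 0 H
  atom 2: C, bond orders sum to 4 (valence 4) → 0 H
  atom 3: O, bond orders sum to 2 (valence 2) → 0 H
  atom 4: C, bond orders sum to 1 (valence 4) → 3 H
  atom 5: C, bond orders sum to 4 (valence 4) → 0 H
  atom 6: C, bond orders sum to 1 (valence 4) → 3 H
  atom 7: C, bond orders sum to 3 (valence 4) → 1 H
  atom 8: C, bond orders sum to 1 (valence 4) → 3 H
Totals → C:6, H:10, O:2.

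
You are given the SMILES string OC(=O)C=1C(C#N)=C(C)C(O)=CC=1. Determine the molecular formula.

Walk through each heavy atom and fill implicit hydrogens from standard valence (C 4, N 3, O 2, S 2, halogen 1):
  atom 1: O, bond orders sum to 1 (valence 2) → 1 H
  atom 2: C, bond orders sum to 4 (valence 4) → 0 H
  atom 3: O, bond orders sum to 2 (valence 2) → 0 H
  atom 4: C, bond orders sum to 4 (valence 4) → 0 H
  atom 5: C, bond orders sum to 4 (valence 4) → 0 H
  atom 6: C, bond orders sum to 4 (valence 4) → 0 H
  atom 7: N, bond orders sum to 3 (valence 3) → 0 H
  atom 8: C, bond orders sum to 4 (valence 4) → 0 H
  atom 9: C, bond orders sum to 1 (valence 4) → 3 H
  atom 10: C, bond orders sum to 4 (valence 4) → 0 H
  atom 11: O, bond orders sum to 1 (valence 2) → 1 H
  atom 12: C, bond orders sum to 3 (valence 4) → 1 H
  atom 13: C, bond orders sum to 3 (valence 4) → 1 H
Totals → C:9, H:7, N:1, O:3.
In Hill order: C9H7NO3.

C9H7NO3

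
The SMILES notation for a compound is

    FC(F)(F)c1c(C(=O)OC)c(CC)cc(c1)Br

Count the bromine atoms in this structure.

Scan the SMILES for Br atoms (remember two-letter symbols like Cl and Br are single atoms).
Bromine count: 1.

1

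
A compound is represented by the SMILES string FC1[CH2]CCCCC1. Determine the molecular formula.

C7H13F

Walk through each heavy atom and fill implicit hydrogens from standard valence (C 4, N 3, O 2, S 2, halogen 1):
  atom 1: F (halogen, monovalent) → 0 H
  atom 2: C, bond orders sum to 3 (valence 4) → 1 H
  atom 3: C with explicit H count 2
  atom 4: C, bond orders sum to 2 (valence 4) → 2 H
  atom 5: C, bond orders sum to 2 (valence 4) → 2 H
  atom 6: C, bond orders sum to 2 (valence 4) → 2 H
  atom 7: C, bond orders sum to 2 (valence 4) → 2 H
  atom 8: C, bond orders sum to 2 (valence 4) → 2 H
Totals → C:7, H:13, F:1.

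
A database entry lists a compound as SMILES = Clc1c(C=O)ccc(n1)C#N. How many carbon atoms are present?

7

Count every carbon token in the SMILES (each C, including those in ring-closure positions and inside branches).
Carbon count: 7.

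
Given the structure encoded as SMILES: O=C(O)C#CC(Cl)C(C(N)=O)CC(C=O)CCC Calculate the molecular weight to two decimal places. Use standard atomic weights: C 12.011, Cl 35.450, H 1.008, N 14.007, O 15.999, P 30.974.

First, the molecular formula is C12H16ClNO4 (counting implicit H from valence).
  C: 12 × 12.011 = 144.132
  Cl: 1 × 35.450 = 35.450
  H: 16 × 1.008 = 16.128
  N: 1 × 14.007 = 14.007
  O: 4 × 15.999 = 63.996
Sum: 12×12.011 + 1×35.450 + 16×1.008 + 1×14.007 + 4×15.999 = 273.713 → 273.71 g/mol.

273.71 g/mol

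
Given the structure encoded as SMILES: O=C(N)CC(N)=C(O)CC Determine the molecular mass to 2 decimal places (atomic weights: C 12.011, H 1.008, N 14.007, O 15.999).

144.17 g/mol

First, the molecular formula is C6H12N2O2 (counting implicit H from valence).
  C: 6 × 12.011 = 72.066
  H: 12 × 1.008 = 12.096
  N: 2 × 14.007 = 28.014
  O: 2 × 15.999 = 31.998
Sum: 6×12.011 + 12×1.008 + 2×14.007 + 2×15.999 = 144.174 → 144.17 g/mol.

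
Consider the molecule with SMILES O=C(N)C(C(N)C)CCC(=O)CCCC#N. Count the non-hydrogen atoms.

Every atom symbol written in the SMILES (organic subset) is one heavy atom; implicit H are not written.
Heavy atoms by element → C:11, N:3, O:2.
Total: 16.

16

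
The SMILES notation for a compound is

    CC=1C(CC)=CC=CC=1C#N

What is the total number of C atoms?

10

Count every carbon token in the SMILES (each C, including those in ring-closure positions and inside branches).
Carbon count: 10.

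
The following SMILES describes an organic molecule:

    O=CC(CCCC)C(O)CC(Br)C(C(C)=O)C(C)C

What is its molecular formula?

Walk through each heavy atom and fill implicit hydrogens from standard valence (C 4, N 3, O 2, S 2, halogen 1):
  atom 1: O, bond orders sum to 2 (valence 2) → 0 H
  atom 2: C, bond orders sum to 3 (valence 4) → 1 H
  atom 3: C, bond orders sum to 3 (valence 4) → 1 H
  atom 4: C, bond orders sum to 2 (valence 4) → 2 H
  atom 5: C, bond orders sum to 2 (valence 4) → 2 H
  atom 6: C, bond orders sum to 2 (valence 4) → 2 H
  atom 7: C, bond orders sum to 1 (valence 4) → 3 H
  atom 8: C, bond orders sum to 3 (valence 4) → 1 H
  atom 9: O, bond orders sum to 1 (valence 2) → 1 H
  atom 10: C, bond orders sum to 2 (valence 4) → 2 H
  atom 11: C, bond orders sum to 3 (valence 4) → 1 H
  atom 12: Br (halogen, monovalent) → 0 H
  atom 13: C, bond orders sum to 3 (valence 4) → 1 H
  atom 14: C, bond orders sum to 4 (valence 4) → 0 H
  atom 15: C, bond orders sum to 1 (valence 4) → 3 H
  atom 16: O, bond orders sum to 2 (valence 2) → 0 H
  atom 17: C, bond orders sum to 3 (valence 4) → 1 H
  atom 18: C, bond orders sum to 1 (valence 4) → 3 H
  atom 19: C, bond orders sum to 1 (valence 4) → 3 H
Totals → C:15, H:27, Br:1, O:3.

C15H27BrO3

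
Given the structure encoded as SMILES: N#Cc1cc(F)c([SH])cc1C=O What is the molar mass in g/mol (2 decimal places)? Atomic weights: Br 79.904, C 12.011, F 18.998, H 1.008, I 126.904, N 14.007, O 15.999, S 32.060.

181.18 g/mol

First, the molecular formula is C8H4FNOS (counting implicit H from valence).
  C: 8 × 12.011 = 96.088
  F: 1 × 18.998 = 18.998
  H: 4 × 1.008 = 4.032
  N: 1 × 14.007 = 14.007
  O: 1 × 15.999 = 15.999
  S: 1 × 32.060 = 32.060
Sum: 8×12.011 + 1×18.998 + 4×1.008 + 1×14.007 + 1×15.999 + 1×32.060 = 181.184 → 181.18 g/mol.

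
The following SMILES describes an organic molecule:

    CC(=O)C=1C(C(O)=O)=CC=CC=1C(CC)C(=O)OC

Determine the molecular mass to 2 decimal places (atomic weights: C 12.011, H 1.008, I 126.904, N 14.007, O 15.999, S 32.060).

First, the molecular formula is C14H16O5 (counting implicit H from valence).
  C: 14 × 12.011 = 168.154
  H: 16 × 1.008 = 16.128
  O: 5 × 15.999 = 79.995
Sum: 14×12.011 + 16×1.008 + 5×15.999 = 264.277 → 264.28 g/mol.

264.28 g/mol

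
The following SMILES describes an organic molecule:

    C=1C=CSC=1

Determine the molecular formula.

Walk through each heavy atom and fill implicit hydrogens from standard valence (C 4, N 3, O 2, S 2, halogen 1):
  atom 1: C, bond orders sum to 3 (valence 4) → 1 H
  atom 2: C, bond orders sum to 3 (valence 4) → 1 H
  atom 3: C, bond orders sum to 3 (valence 4) → 1 H
  atom 4: S, bond orders sum to 2 (valence 2) → 0 H
  atom 5: C, bond orders sum to 3 (valence 4) → 1 H
Totals → C:4, H:4, S:1.
In Hill order: C4H4S.

C4H4S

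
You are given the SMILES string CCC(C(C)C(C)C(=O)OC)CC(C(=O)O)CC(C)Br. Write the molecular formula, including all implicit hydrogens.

C15H27BrO4

Walk through each heavy atom and fill implicit hydrogens from standard valence (C 4, N 3, O 2, S 2, halogen 1):
  atom 1: C, bond orders sum to 1 (valence 4) → 3 H
  atom 2: C, bond orders sum to 2 (valence 4) → 2 H
  atom 3: C, bond orders sum to 3 (valence 4) → 1 H
  atom 4: C, bond orders sum to 3 (valence 4) → 1 H
  atom 5: C, bond orders sum to 1 (valence 4) → 3 H
  atom 6: C, bond orders sum to 3 (valence 4) → 1 H
  atom 7: C, bond orders sum to 1 (valence 4) → 3 H
  atom 8: C, bond orders sum to 4 (valence 4) → 0 H
  atom 9: O, bond orders sum to 2 (valence 2) → 0 H
  atom 10: O, bond orders sum to 2 (valence 2) → 0 H
  atom 11: C, bond orders sum to 1 (valence 4) → 3 H
  atom 12: C, bond orders sum to 2 (valence 4) → 2 H
  atom 13: C, bond orders sum to 3 (valence 4) → 1 H
  atom 14: C, bond orders sum to 4 (valence 4) → 0 H
  atom 15: O, bond orders sum to 2 (valence 2) → 0 H
  atom 16: O, bond orders sum to 1 (valence 2) → 1 H
  atom 17: C, bond orders sum to 2 (valence 4) → 2 H
  atom 18: C, bond orders sum to 3 (valence 4) → 1 H
  atom 19: C, bond orders sum to 1 (valence 4) → 3 H
  atom 20: Br (halogen, monovalent) → 0 H
Totals → C:15, H:27, Br:1, O:4.
In Hill order: C15H27BrO4.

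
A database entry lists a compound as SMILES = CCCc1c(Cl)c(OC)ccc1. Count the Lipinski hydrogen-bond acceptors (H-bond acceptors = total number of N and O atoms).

1

N atoms: 0; O atoms: 1.
Lipinski HBA = 0 + 1 = 1.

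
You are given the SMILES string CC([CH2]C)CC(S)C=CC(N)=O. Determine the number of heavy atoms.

Every atom symbol written in the SMILES (organic subset) is one heavy atom; implicit H are not written.
Heavy atoms by element → C:9, N:1, O:1, S:1.
Total: 12.

12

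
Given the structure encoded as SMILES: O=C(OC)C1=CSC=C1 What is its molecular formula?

Walk through each heavy atom and fill implicit hydrogens from standard valence (C 4, N 3, O 2, S 2, halogen 1):
  atom 1: O, bond orders sum to 2 (valence 2) → 0 H
  atom 2: C, bond orders sum to 4 (valence 4) → 0 H
  atom 3: O, bond orders sum to 2 (valence 2) → 0 H
  atom 4: C, bond orders sum to 1 (valence 4) → 3 H
  atom 5: C, bond orders sum to 4 (valence 4) → 0 H
  atom 6: C, bond orders sum to 3 (valence 4) → 1 H
  atom 7: S, bond orders sum to 2 (valence 2) → 0 H
  atom 8: C, bond orders sum to 3 (valence 4) → 1 H
  atom 9: C, bond orders sum to 3 (valence 4) → 1 H
Totals → C:6, H:6, O:2, S:1.

C6H6O2S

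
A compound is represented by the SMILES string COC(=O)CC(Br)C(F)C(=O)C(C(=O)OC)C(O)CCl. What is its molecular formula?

Walk through each heavy atom and fill implicit hydrogens from standard valence (C 4, N 3, O 2, S 2, halogen 1):
  atom 1: C, bond orders sum to 1 (valence 4) → 3 H
  atom 2: O, bond orders sum to 2 (valence 2) → 0 H
  atom 3: C, bond orders sum to 4 (valence 4) → 0 H
  atom 4: O, bond orders sum to 2 (valence 2) → 0 H
  atom 5: C, bond orders sum to 2 (valence 4) → 2 H
  atom 6: C, bond orders sum to 3 (valence 4) → 1 H
  atom 7: Br (halogen, monovalent) → 0 H
  atom 8: C, bond orders sum to 3 (valence 4) → 1 H
  atom 9: F (halogen, monovalent) → 0 H
  atom 10: C, bond orders sum to 4 (valence 4) → 0 H
  atom 11: O, bond orders sum to 2 (valence 2) → 0 H
  atom 12: C, bond orders sum to 3 (valence 4) → 1 H
  atom 13: C, bond orders sum to 4 (valence 4) → 0 H
  atom 14: O, bond orders sum to 2 (valence 2) → 0 H
  atom 15: O, bond orders sum to 2 (valence 2) → 0 H
  atom 16: C, bond orders sum to 1 (valence 4) → 3 H
  atom 17: C, bond orders sum to 3 (valence 4) → 1 H
  atom 18: O, bond orders sum to 1 (valence 2) → 1 H
  atom 19: C, bond orders sum to 2 (valence 4) → 2 H
  atom 20: Cl (halogen, monovalent) → 0 H
Totals → C:11, H:15, Br:1, Cl:1, F:1, O:6.

C11H15BrClFO6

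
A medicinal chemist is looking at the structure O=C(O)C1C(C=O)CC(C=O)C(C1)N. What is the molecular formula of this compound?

C9H13NO4

Walk through each heavy atom and fill implicit hydrogens from standard valence (C 4, N 3, O 2, S 2, halogen 1):
  atom 1: O, bond orders sum to 2 (valence 2) → 0 H
  atom 2: C, bond orders sum to 4 (valence 4) → 0 H
  atom 3: O, bond orders sum to 1 (valence 2) → 1 H
  atom 4: C, bond orders sum to 3 (valence 4) → 1 H
  atom 5: C, bond orders sum to 3 (valence 4) → 1 H
  atom 6: C, bond orders sum to 3 (valence 4) → 1 H
  atom 7: O, bond orders sum to 2 (valence 2) → 0 H
  atom 8: C, bond orders sum to 2 (valence 4) → 2 H
  atom 9: C, bond orders sum to 3 (valence 4) → 1 H
  atom 10: C, bond orders sum to 3 (valence 4) → 1 H
  atom 11: O, bond orders sum to 2 (valence 2) → 0 H
  atom 12: C, bond orders sum to 3 (valence 4) → 1 H
  atom 13: C, bond orders sum to 2 (valence 4) → 2 H
  atom 14: N, bond orders sum to 1 (valence 3) → 2 H
Totals → C:9, H:13, N:1, O:4.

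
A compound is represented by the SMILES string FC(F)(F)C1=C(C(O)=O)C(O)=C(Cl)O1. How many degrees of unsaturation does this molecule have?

Molecular formula: C6H2ClF3O4.
DoU = (2C + 2 + N − H − X) / 2, where X is the halogen count and O/S are ignored.
    = (2·6 + 2 + 0 − 2 − 4) / 2 = 8 / 2 = 4.

4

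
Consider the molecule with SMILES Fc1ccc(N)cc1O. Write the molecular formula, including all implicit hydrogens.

Walk through each heavy atom and fill implicit hydrogens from standard valence (C 4, N 3, O 2, S 2, halogen 1); for lowercase aromatic atoms, an aromatic c carries 1 H when it has two neighbours and 0 H with three, and aromatic n carries 0 H:
  atom 1: F (halogen, monovalent) → 0 H
  atom 2: aromatic c, 3 neighbours → 0 H
  atom 3: aromatic c, 2 neighbours → 1 H
  atom 4: aromatic c, 2 neighbours → 1 H
  atom 5: aromatic c, 3 neighbours → 0 H
  atom 6: N, bond orders sum to 1 (valence 3) → 2 H
  atom 7: aromatic c, 2 neighbours → 1 H
  atom 8: aromatic c, 3 neighbours → 0 H
  atom 9: O, bond orders sum to 1 (valence 2) → 1 H
Totals → C:6, H:6, F:1, N:1, O:1.
In Hill order: C6H6FNO.

C6H6FNO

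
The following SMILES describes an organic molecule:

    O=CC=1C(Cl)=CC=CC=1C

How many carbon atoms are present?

Count every carbon token in the SMILES (each C, including those in ring-closure positions and inside branches).
Carbon count: 8.

8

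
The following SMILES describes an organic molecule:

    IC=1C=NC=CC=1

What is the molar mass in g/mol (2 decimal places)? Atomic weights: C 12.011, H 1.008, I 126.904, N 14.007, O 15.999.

205.00 g/mol

First, the molecular formula is C5H4IN (counting implicit H from valence).
  C: 5 × 12.011 = 60.055
  H: 4 × 1.008 = 4.032
  I: 1 × 126.904 = 126.904
  N: 1 × 14.007 = 14.007
Sum: 5×12.011 + 4×1.008 + 1×126.904 + 1×14.007 = 204.998 → 205.00 g/mol.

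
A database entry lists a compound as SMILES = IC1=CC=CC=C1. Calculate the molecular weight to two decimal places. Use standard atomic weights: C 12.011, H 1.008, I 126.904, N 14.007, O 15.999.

204.01 g/mol

First, the molecular formula is C6H5I (counting implicit H from valence).
  C: 6 × 12.011 = 72.066
  H: 5 × 1.008 = 5.040
  I: 1 × 126.904 = 126.904
Sum: 6×12.011 + 5×1.008 + 1×126.904 = 204.010 → 204.01 g/mol.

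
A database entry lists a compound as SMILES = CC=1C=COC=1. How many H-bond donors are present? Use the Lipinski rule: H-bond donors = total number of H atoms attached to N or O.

Donors: find every N or O and count the H atoms it carries.
  atom 5 (O): bond orders sum to 2 → 0 H
Lipinski HBD = 0.

0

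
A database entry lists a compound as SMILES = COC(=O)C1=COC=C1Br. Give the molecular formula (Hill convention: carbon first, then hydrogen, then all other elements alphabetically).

Walk through each heavy atom and fill implicit hydrogens from standard valence (C 4, N 3, O 2, S 2, halogen 1):
  atom 1: C, bond orders sum to 1 (valence 4) → 3 H
  atom 2: O, bond orders sum to 2 (valence 2) → 0 H
  atom 3: C, bond orders sum to 4 (valence 4) → 0 H
  atom 4: O, bond orders sum to 2 (valence 2) → 0 H
  atom 5: C, bond orders sum to 4 (valence 4) → 0 H
  atom 6: C, bond orders sum to 3 (valence 4) → 1 H
  atom 7: O, bond orders sum to 2 (valence 2) → 0 H
  atom 8: C, bond orders sum to 3 (valence 4) → 1 H
  atom 9: C, bond orders sum to 4 (valence 4) → 0 H
  atom 10: Br (halogen, monovalent) → 0 H
Totals → C:6, H:5, Br:1, O:3.

C6H5BrO3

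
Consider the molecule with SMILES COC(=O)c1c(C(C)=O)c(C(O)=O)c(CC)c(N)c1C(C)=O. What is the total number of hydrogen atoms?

Walk through each heavy atom and fill implicit hydrogens from standard valence (C 4, N 3, O 2, S 2, halogen 1); for lowercase aromatic atoms, an aromatic c carries 1 H when it has two neighbours and 0 H with three, and aromatic n carries 0 H:
  atom 1: C, bond orders sum to 1 (valence 4) → 3 H
  atom 2: O, bond orders sum to 2 (valence 2) → 0 H
  atom 3: C, bond orders sum to 4 (valence 4) → 0 H
  atom 4: O, bond orders sum to 2 (valence 2) → 0 H
  atom 5: aromatic c, 3 neighbours → 0 H
  atom 6: aromatic c, 3 neighbours → 0 H
  atom 7: C, bond orders sum to 4 (valence 4) → 0 H
  atom 8: C, bond orders sum to 1 (valence 4) → 3 H
  atom 9: O, bond orders sum to 2 (valence 2) → 0 H
  atom 10: aromatic c, 3 neighbours → 0 H
  atom 11: C, bond orders sum to 4 (valence 4) → 0 H
  atom 12: O, bond orders sum to 1 (valence 2) → 1 H
  atom 13: O, bond orders sum to 2 (valence 2) → 0 H
  atom 14: aromatic c, 3 neighbours → 0 H
  atom 15: C, bond orders sum to 2 (valence 4) → 2 H
  atom 16: C, bond orders sum to 1 (valence 4) → 3 H
  atom 17: aromatic c, 3 neighbours → 0 H
  atom 18: N, bond orders sum to 1 (valence 3) → 2 H
  atom 19: aromatic c, 3 neighbours → 0 H
  atom 20: C, bond orders sum to 4 (valence 4) → 0 H
  atom 21: C, bond orders sum to 1 (valence 4) → 3 H
  atom 22: O, bond orders sum to 2 (valence 2) → 0 H
Total hydrogens: 17.

17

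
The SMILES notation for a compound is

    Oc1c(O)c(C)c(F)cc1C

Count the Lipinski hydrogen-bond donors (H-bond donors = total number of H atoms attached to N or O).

Donors: find every N or O and count the H atoms it carries.
  atom 1 (O): bond orders sum to 1 → 1 H
  atom 4 (O): bond orders sum to 1 → 1 H
Lipinski HBD = 2.

2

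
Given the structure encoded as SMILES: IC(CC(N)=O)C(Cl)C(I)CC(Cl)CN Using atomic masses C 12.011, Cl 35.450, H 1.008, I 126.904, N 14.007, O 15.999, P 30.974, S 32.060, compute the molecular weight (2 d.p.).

478.92 g/mol

First, the molecular formula is C8H14Cl2I2N2O (counting implicit H from valence).
  C: 8 × 12.011 = 96.088
  Cl: 2 × 35.450 = 70.900
  H: 14 × 1.008 = 14.112
  I: 2 × 126.904 = 253.808
  N: 2 × 14.007 = 28.014
  O: 1 × 15.999 = 15.999
Sum: 8×12.011 + 2×35.450 + 14×1.008 + 2×126.904 + 2×14.007 + 1×15.999 = 478.921 → 478.92 g/mol.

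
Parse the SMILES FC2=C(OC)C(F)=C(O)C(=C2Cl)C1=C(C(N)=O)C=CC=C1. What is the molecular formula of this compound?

C14H10ClF2NO3

Walk through each heavy atom and fill implicit hydrogens from standard valence (C 4, N 3, O 2, S 2, halogen 1):
  atom 1: F (halogen, monovalent) → 0 H
  atom 2: C, bond orders sum to 4 (valence 4) → 0 H
  atom 3: C, bond orders sum to 4 (valence 4) → 0 H
  atom 4: O, bond orders sum to 2 (valence 2) → 0 H
  atom 5: C, bond orders sum to 1 (valence 4) → 3 H
  atom 6: C, bond orders sum to 4 (valence 4) → 0 H
  atom 7: F (halogen, monovalent) → 0 H
  atom 8: C, bond orders sum to 4 (valence 4) → 0 H
  atom 9: O, bond orders sum to 1 (valence 2) → 1 H
  atom 10: C, bond orders sum to 4 (valence 4) → 0 H
  atom 11: C, bond orders sum to 4 (valence 4) → 0 H
  atom 12: Cl (halogen, monovalent) → 0 H
  atom 13: C, bond orders sum to 4 (valence 4) → 0 H
  atom 14: C, bond orders sum to 4 (valence 4) → 0 H
  atom 15: C, bond orders sum to 4 (valence 4) → 0 H
  atom 16: N, bond orders sum to 1 (valence 3) → 2 H
  atom 17: O, bond orders sum to 2 (valence 2) → 0 H
  atom 18: C, bond orders sum to 3 (valence 4) → 1 H
  atom 19: C, bond orders sum to 3 (valence 4) → 1 H
  atom 20: C, bond orders sum to 3 (valence 4) → 1 H
  atom 21: C, bond orders sum to 3 (valence 4) → 1 H
Totals → C:14, H:10, Cl:1, F:2, N:1, O:3.
In Hill order: C14H10ClF2NO3.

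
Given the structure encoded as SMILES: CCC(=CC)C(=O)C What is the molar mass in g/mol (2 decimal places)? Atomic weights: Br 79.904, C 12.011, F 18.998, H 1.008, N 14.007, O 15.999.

First, the molecular formula is C7H12O (counting implicit H from valence).
  C: 7 × 12.011 = 84.077
  H: 12 × 1.008 = 12.096
  O: 1 × 15.999 = 15.999
Sum: 7×12.011 + 12×1.008 + 1×15.999 = 112.172 → 112.17 g/mol.

112.17 g/mol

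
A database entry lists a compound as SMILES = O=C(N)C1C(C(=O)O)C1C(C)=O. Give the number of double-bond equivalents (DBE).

4

Degree of unsaturation = (number of rings) + (number of π bonds).
Ring closures in the SMILES: 1.
π bonds: 3 double bonds (each 1 DoU) → 3 DoU from unsaturation.
Total DoU = 1 + 3 = 4.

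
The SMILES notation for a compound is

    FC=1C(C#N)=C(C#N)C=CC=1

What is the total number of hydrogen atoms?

Walk through each heavy atom and fill implicit hydrogens from standard valence (C 4, N 3, O 2, S 2, halogen 1):
  atom 1: F (halogen, monovalent) → 0 H
  atom 2: C, bond orders sum to 4 (valence 4) → 0 H
  atom 3: C, bond orders sum to 4 (valence 4) → 0 H
  atom 4: C, bond orders sum to 4 (valence 4) → 0 H
  atom 5: N, bond orders sum to 3 (valence 3) → 0 H
  atom 6: C, bond orders sum to 4 (valence 4) → 0 H
  atom 7: C, bond orders sum to 4 (valence 4) → 0 H
  atom 8: N, bond orders sum to 3 (valence 3) → 0 H
  atom 9: C, bond orders sum to 3 (valence 4) → 1 H
  atom 10: C, bond orders sum to 3 (valence 4) → 1 H
  atom 11: C, bond orders sum to 3 (valence 4) → 1 H
Total hydrogens: 3.

3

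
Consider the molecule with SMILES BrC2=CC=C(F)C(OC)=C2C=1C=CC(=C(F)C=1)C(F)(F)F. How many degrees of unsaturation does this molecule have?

8

Molecular formula: C14H8BrF5O.
DoU = (2C + 2 + N − H − X) / 2, where X is the halogen count and O/S are ignored.
    = (2·14 + 2 + 0 − 8 − 6) / 2 = 16 / 2 = 8.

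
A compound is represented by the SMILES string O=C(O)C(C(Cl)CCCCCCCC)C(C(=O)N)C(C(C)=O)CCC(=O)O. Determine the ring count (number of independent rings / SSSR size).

In SMILES, each pair of matching ring-closure digits denotes one ring-closing bond; the number of such bonds equals the number of independent rings.
Ring-closure bonds here: 0.

0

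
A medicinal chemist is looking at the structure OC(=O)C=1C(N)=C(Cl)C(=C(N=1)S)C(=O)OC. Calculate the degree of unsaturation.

6

Molecular formula: C8H7ClN2O4S.
DoU = (2C + 2 + N − H − X) / 2, where X is the halogen count and O/S are ignored.
    = (2·8 + 2 + 2 − 7 − 1) / 2 = 12 / 2 = 6.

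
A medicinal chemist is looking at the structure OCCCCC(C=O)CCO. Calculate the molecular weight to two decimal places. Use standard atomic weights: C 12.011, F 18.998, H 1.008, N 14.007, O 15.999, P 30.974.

160.21 g/mol

First, the molecular formula is C8H16O3 (counting implicit H from valence).
  C: 8 × 12.011 = 96.088
  H: 16 × 1.008 = 16.128
  O: 3 × 15.999 = 47.997
Sum: 8×12.011 + 16×1.008 + 3×15.999 = 160.213 → 160.21 g/mol.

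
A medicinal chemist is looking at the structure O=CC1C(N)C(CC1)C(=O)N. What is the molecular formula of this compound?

Walk through each heavy atom and fill implicit hydrogens from standard valence (C 4, N 3, O 2, S 2, halogen 1):
  atom 1: O, bond orders sum to 2 (valence 2) → 0 H
  atom 2: C, bond orders sum to 3 (valence 4) → 1 H
  atom 3: C, bond orders sum to 3 (valence 4) → 1 H
  atom 4: C, bond orders sum to 3 (valence 4) → 1 H
  atom 5: N, bond orders sum to 1 (valence 3) → 2 H
  atom 6: C, bond orders sum to 3 (valence 4) → 1 H
  atom 7: C, bond orders sum to 2 (valence 4) → 2 H
  atom 8: C, bond orders sum to 2 (valence 4) → 2 H
  atom 9: C, bond orders sum to 4 (valence 4) → 0 H
  atom 10: O, bond orders sum to 2 (valence 2) → 0 H
  atom 11: N, bond orders sum to 1 (valence 3) → 2 H
Totals → C:7, H:12, N:2, O:2.

C7H12N2O2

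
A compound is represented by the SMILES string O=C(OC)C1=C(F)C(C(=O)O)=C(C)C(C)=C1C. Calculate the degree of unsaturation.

6

Degree of unsaturation = (number of rings) + (number of π bonds).
Ring closures in the SMILES: 1.
π bonds: 5 double bonds (each 1 DoU) → 5 DoU from unsaturation.
Total DoU = 1 + 5 = 6.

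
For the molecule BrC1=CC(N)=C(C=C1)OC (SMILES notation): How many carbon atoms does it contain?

7

Count every carbon token in the SMILES (each C, including those in ring-closure positions and inside branches).
Carbon count: 7.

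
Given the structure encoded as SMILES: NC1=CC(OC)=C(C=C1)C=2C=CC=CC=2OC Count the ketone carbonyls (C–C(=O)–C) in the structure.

Scan the SMILES for the ketone motif — none present.
Groups that are present: 2 ether, 1 primary amine.

0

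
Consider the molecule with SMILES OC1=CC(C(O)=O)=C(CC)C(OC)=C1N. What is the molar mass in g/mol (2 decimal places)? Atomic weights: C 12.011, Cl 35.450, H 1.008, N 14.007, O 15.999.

First, the molecular formula is C10H13NO4 (counting implicit H from valence).
  C: 10 × 12.011 = 120.110
  H: 13 × 1.008 = 13.104
  N: 1 × 14.007 = 14.007
  O: 4 × 15.999 = 63.996
Sum: 10×12.011 + 13×1.008 + 1×14.007 + 4×15.999 = 211.217 → 211.22 g/mol.

211.22 g/mol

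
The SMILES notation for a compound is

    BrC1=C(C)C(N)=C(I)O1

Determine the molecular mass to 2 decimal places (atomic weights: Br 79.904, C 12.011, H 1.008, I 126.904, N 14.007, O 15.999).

301.91 g/mol

First, the molecular formula is C5H5BrINO (counting implicit H from valence).
  Br: 1 × 79.904 = 79.904
  C: 5 × 12.011 = 60.055
  H: 5 × 1.008 = 5.040
  I: 1 × 126.904 = 126.904
  N: 1 × 14.007 = 14.007
  O: 1 × 15.999 = 15.999
Sum: 1×79.904 + 5×12.011 + 5×1.008 + 1×126.904 + 1×14.007 + 1×15.999 = 301.909 → 301.91 g/mol.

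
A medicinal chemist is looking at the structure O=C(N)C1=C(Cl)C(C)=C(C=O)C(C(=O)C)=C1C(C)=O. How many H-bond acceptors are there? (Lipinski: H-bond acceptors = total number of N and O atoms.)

5

N atoms: 1; O atoms: 4.
Lipinski HBA = 1 + 4 = 5.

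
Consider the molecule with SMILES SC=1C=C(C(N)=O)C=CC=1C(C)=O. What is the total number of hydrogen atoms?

Walk through each heavy atom and fill implicit hydrogens from standard valence (C 4, N 3, O 2, S 2, halogen 1):
  atom 1: S, bond orders sum to 1 (valence 2) → 1 H
  atom 2: C, bond orders sum to 4 (valence 4) → 0 H
  atom 3: C, bond orders sum to 3 (valence 4) → 1 H
  atom 4: C, bond orders sum to 4 (valence 4) → 0 H
  atom 5: C, bond orders sum to 4 (valence 4) → 0 H
  atom 6: N, bond orders sum to 1 (valence 3) → 2 H
  atom 7: O, bond orders sum to 2 (valence 2) → 0 H
  atom 8: C, bond orders sum to 3 (valence 4) → 1 H
  atom 9: C, bond orders sum to 3 (valence 4) → 1 H
  atom 10: C, bond orders sum to 4 (valence 4) → 0 H
  atom 11: C, bond orders sum to 4 (valence 4) → 0 H
  atom 12: C, bond orders sum to 1 (valence 4) → 3 H
  atom 13: O, bond orders sum to 2 (valence 2) → 0 H
Total hydrogens: 9.

9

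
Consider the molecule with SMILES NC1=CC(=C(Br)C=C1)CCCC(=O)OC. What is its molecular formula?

Walk through each heavy atom and fill implicit hydrogens from standard valence (C 4, N 3, O 2, S 2, halogen 1):
  atom 1: N, bond orders sum to 1 (valence 3) → 2 H
  atom 2: C, bond orders sum to 4 (valence 4) → 0 H
  atom 3: C, bond orders sum to 3 (valence 4) → 1 H
  atom 4: C, bond orders sum to 4 (valence 4) → 0 H
  atom 5: C, bond orders sum to 4 (valence 4) → 0 H
  atom 6: Br (halogen, monovalent) → 0 H
  atom 7: C, bond orders sum to 3 (valence 4) → 1 H
  atom 8: C, bond orders sum to 3 (valence 4) → 1 H
  atom 9: C, bond orders sum to 2 (valence 4) → 2 H
  atom 10: C, bond orders sum to 2 (valence 4) → 2 H
  atom 11: C, bond orders sum to 2 (valence 4) → 2 H
  atom 12: C, bond orders sum to 4 (valence 4) → 0 H
  atom 13: O, bond orders sum to 2 (valence 2) → 0 H
  atom 14: O, bond orders sum to 2 (valence 2) → 0 H
  atom 15: C, bond orders sum to 1 (valence 4) → 3 H
Totals → C:11, H:14, Br:1, N:1, O:2.
In Hill order: C11H14BrNO2.

C11H14BrNO2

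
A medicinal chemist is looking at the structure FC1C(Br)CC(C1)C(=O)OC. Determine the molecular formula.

Walk through each heavy atom and fill implicit hydrogens from standard valence (C 4, N 3, O 2, S 2, halogen 1):
  atom 1: F (halogen, monovalent) → 0 H
  atom 2: C, bond orders sum to 3 (valence 4) → 1 H
  atom 3: C, bond orders sum to 3 (valence 4) → 1 H
  atom 4: Br (halogen, monovalent) → 0 H
  atom 5: C, bond orders sum to 2 (valence 4) → 2 H
  atom 6: C, bond orders sum to 3 (valence 4) → 1 H
  atom 7: C, bond orders sum to 2 (valence 4) → 2 H
  atom 8: C, bond orders sum to 4 (valence 4) → 0 H
  atom 9: O, bond orders sum to 2 (valence 2) → 0 H
  atom 10: O, bond orders sum to 2 (valence 2) → 0 H
  atom 11: C, bond orders sum to 1 (valence 4) → 3 H
Totals → C:7, H:10, Br:1, F:1, O:2.
In Hill order: C7H10BrFO2.

C7H10BrFO2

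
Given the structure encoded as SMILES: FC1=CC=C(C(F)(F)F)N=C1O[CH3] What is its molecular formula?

Walk through each heavy atom and fill implicit hydrogens from standard valence (C 4, N 3, O 2, S 2, halogen 1):
  atom 1: F (halogen, monovalent) → 0 H
  atom 2: C, bond orders sum to 4 (valence 4) → 0 H
  atom 3: C, bond orders sum to 3 (valence 4) → 1 H
  atom 4: C, bond orders sum to 3 (valence 4) → 1 H
  atom 5: C, bond orders sum to 4 (valence 4) → 0 H
  atom 6: C, bond orders sum to 4 (valence 4) → 0 H
  atom 7: F (halogen, monovalent) → 0 H
  atom 8: F (halogen, monovalent) → 0 H
  atom 9: F (halogen, monovalent) → 0 H
  atom 10: N, bond orders sum to 3 (valence 3) → 0 H
  atom 11: C, bond orders sum to 4 (valence 4) → 0 H
  atom 12: O, bond orders sum to 2 (valence 2) → 0 H
  atom 13: C with explicit H count 3
Totals → C:7, H:5, F:4, N:1, O:1.

C7H5F4NO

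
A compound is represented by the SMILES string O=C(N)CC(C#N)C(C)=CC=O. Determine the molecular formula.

C8H10N2O2

Walk through each heavy atom and fill implicit hydrogens from standard valence (C 4, N 3, O 2, S 2, halogen 1):
  atom 1: O, bond orders sum to 2 (valence 2) → 0 H
  atom 2: C, bond orders sum to 4 (valence 4) → 0 H
  atom 3: N, bond orders sum to 1 (valence 3) → 2 H
  atom 4: C, bond orders sum to 2 (valence 4) → 2 H
  atom 5: C, bond orders sum to 3 (valence 4) → 1 H
  atom 6: C, bond orders sum to 4 (valence 4) → 0 H
  atom 7: N, bond orders sum to 3 (valence 3) → 0 H
  atom 8: C, bond orders sum to 4 (valence 4) → 0 H
  atom 9: C, bond orders sum to 1 (valence 4) → 3 H
  atom 10: C, bond orders sum to 3 (valence 4) → 1 H
  atom 11: C, bond orders sum to 3 (valence 4) → 1 H
  atom 12: O, bond orders sum to 2 (valence 2) → 0 H
Totals → C:8, H:10, N:2, O:2.
In Hill order: C8H10N2O2.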